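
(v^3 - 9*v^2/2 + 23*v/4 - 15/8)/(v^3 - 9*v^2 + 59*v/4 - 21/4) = (v - 5/2)/(v - 7)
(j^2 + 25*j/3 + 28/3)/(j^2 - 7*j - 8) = (3*j^2 + 25*j + 28)/(3*(j^2 - 7*j - 8))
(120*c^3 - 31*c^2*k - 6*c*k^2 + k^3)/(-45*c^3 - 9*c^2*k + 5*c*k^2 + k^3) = (-8*c + k)/(3*c + k)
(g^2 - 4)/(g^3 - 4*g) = 1/g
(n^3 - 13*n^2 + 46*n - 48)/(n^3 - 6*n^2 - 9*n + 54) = (n^2 - 10*n + 16)/(n^2 - 3*n - 18)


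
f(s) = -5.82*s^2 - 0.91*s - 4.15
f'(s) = -11.64*s - 0.91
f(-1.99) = -25.39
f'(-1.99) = 22.25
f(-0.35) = -4.54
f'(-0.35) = 3.16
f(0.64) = -7.12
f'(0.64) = -8.36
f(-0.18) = -4.17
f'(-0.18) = 1.19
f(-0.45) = -4.92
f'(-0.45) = 4.33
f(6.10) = -226.26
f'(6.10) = -71.91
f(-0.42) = -4.79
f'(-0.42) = 3.98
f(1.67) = -21.90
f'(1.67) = -20.35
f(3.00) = -59.26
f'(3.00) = -35.83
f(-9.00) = -467.38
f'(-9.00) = 103.85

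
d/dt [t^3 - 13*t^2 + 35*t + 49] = 3*t^2 - 26*t + 35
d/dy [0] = 0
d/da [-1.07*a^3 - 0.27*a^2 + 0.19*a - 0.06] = -3.21*a^2 - 0.54*a + 0.19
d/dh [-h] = -1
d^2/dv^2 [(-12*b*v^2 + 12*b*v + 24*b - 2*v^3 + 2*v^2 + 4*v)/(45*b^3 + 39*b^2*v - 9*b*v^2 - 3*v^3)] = 4*((3*(b + v)*(-6*b*v^2 + 6*b*v + 12*b - v^3 + v^2 + 2*v) + (-13*b^2 + 6*b*v + 3*v^2)*(-12*b*v + 6*b - 3*v^2 + 2*v + 2))*(15*b^3 + 13*b^2*v - 3*b*v^2 - v^3) + (-6*b - 3*v + 1)*(15*b^3 + 13*b^2*v - 3*b*v^2 - v^3)^2 + (-13*b^2 + 6*b*v + 3*v^2)^2*(-6*b*v^2 + 6*b*v + 12*b - v^3 + v^2 + 2*v))/(3*(15*b^3 + 13*b^2*v - 3*b*v^2 - v^3)^3)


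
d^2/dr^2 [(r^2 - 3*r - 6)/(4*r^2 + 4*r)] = (-2*r^3 - 9*r^2 - 9*r - 3)/(r^3*(r^3 + 3*r^2 + 3*r + 1))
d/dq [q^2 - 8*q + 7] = 2*q - 8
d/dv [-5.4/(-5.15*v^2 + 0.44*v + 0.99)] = (2.376 - 55.62*v)/(-5.15*v^2 + 0.44*v + 0.99)^2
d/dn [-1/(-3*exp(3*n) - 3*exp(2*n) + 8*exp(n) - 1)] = (-9*exp(2*n) - 6*exp(n) + 8)*exp(n)/(3*exp(3*n) + 3*exp(2*n) - 8*exp(n) + 1)^2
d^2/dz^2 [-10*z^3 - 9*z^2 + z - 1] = -60*z - 18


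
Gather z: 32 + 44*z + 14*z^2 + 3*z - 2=14*z^2 + 47*z + 30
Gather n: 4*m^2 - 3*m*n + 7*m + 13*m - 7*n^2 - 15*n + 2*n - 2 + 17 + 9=4*m^2 + 20*m - 7*n^2 + n*(-3*m - 13) + 24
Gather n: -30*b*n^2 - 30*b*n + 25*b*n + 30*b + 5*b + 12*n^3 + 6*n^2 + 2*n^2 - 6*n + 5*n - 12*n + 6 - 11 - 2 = 35*b + 12*n^3 + n^2*(8 - 30*b) + n*(-5*b - 13) - 7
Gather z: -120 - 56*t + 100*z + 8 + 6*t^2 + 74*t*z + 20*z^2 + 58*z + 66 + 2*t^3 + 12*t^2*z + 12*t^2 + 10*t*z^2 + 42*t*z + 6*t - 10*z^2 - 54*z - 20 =2*t^3 + 18*t^2 - 50*t + z^2*(10*t + 10) + z*(12*t^2 + 116*t + 104) - 66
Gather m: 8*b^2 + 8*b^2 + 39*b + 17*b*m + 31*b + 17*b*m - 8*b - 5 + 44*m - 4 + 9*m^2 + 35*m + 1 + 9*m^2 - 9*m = 16*b^2 + 62*b + 18*m^2 + m*(34*b + 70) - 8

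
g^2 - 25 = (g - 5)*(g + 5)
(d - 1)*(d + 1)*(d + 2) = d^3 + 2*d^2 - d - 2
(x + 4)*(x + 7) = x^2 + 11*x + 28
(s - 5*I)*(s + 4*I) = s^2 - I*s + 20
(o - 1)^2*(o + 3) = o^3 + o^2 - 5*o + 3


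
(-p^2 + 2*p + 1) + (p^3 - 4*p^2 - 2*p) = p^3 - 5*p^2 + 1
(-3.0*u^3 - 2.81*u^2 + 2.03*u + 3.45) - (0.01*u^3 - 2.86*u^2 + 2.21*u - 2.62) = -3.01*u^3 + 0.0499999999999998*u^2 - 0.18*u + 6.07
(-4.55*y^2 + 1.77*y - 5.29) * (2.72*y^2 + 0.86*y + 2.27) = -12.376*y^4 + 0.9014*y^3 - 23.1951*y^2 - 0.5315*y - 12.0083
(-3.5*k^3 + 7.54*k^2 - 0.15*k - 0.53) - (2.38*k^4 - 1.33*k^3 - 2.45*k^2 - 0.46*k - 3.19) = -2.38*k^4 - 2.17*k^3 + 9.99*k^2 + 0.31*k + 2.66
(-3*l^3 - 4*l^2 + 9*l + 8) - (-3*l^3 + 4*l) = -4*l^2 + 5*l + 8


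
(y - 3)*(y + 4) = y^2 + y - 12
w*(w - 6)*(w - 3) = w^3 - 9*w^2 + 18*w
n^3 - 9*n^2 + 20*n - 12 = (n - 6)*(n - 2)*(n - 1)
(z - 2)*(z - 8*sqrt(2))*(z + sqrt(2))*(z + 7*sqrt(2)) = z^4 - 2*z^3 - 114*z^2 - 112*sqrt(2)*z + 228*z + 224*sqrt(2)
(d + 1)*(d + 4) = d^2 + 5*d + 4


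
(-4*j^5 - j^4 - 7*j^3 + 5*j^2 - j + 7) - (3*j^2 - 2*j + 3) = -4*j^5 - j^4 - 7*j^3 + 2*j^2 + j + 4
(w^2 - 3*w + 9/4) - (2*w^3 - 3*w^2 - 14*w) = -2*w^3 + 4*w^2 + 11*w + 9/4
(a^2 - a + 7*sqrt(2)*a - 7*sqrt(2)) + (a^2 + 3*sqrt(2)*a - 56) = 2*a^2 - a + 10*sqrt(2)*a - 56 - 7*sqrt(2)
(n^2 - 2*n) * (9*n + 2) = 9*n^3 - 16*n^2 - 4*n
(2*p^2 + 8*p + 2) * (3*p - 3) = 6*p^3 + 18*p^2 - 18*p - 6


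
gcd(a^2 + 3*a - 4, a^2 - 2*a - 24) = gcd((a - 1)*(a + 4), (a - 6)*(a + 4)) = a + 4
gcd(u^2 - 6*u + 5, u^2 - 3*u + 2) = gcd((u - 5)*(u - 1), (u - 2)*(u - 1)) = u - 1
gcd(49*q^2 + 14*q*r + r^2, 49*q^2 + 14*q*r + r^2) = 49*q^2 + 14*q*r + r^2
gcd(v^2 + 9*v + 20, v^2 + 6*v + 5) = v + 5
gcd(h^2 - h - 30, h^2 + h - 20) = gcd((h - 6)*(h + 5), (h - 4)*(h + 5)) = h + 5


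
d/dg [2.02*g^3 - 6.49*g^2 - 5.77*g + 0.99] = 6.06*g^2 - 12.98*g - 5.77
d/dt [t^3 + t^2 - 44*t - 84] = 3*t^2 + 2*t - 44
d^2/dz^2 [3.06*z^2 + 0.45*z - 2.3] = 6.12000000000000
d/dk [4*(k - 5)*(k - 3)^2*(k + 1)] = 16*k^3 - 120*k^2 + 224*k - 24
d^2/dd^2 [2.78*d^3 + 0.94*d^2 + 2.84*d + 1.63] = 16.68*d + 1.88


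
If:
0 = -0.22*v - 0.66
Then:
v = -3.00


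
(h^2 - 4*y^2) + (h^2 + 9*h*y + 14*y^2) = 2*h^2 + 9*h*y + 10*y^2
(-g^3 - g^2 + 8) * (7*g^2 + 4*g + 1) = -7*g^5 - 11*g^4 - 5*g^3 + 55*g^2 + 32*g + 8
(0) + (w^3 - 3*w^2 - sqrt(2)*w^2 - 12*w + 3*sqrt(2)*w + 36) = w^3 - 3*w^2 - sqrt(2)*w^2 - 12*w + 3*sqrt(2)*w + 36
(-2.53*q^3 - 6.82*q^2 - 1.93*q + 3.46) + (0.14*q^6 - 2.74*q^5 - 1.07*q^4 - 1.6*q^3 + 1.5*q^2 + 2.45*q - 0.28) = 0.14*q^6 - 2.74*q^5 - 1.07*q^4 - 4.13*q^3 - 5.32*q^2 + 0.52*q + 3.18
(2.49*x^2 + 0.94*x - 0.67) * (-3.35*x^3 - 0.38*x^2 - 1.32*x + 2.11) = -8.3415*x^5 - 4.0952*x^4 - 1.3995*x^3 + 4.2677*x^2 + 2.8678*x - 1.4137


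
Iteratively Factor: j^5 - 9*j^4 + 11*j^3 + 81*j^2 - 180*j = (j - 4)*(j^4 - 5*j^3 - 9*j^2 + 45*j) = (j - 5)*(j - 4)*(j^3 - 9*j) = (j - 5)*(j - 4)*(j + 3)*(j^2 - 3*j) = (j - 5)*(j - 4)*(j - 3)*(j + 3)*(j)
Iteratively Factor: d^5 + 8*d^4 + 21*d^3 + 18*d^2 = (d + 2)*(d^4 + 6*d^3 + 9*d^2) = (d + 2)*(d + 3)*(d^3 + 3*d^2) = (d + 2)*(d + 3)^2*(d^2) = d*(d + 2)*(d + 3)^2*(d)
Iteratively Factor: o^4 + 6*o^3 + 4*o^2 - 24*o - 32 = (o + 2)*(o^3 + 4*o^2 - 4*o - 16) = (o + 2)*(o + 4)*(o^2 - 4) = (o - 2)*(o + 2)*(o + 4)*(o + 2)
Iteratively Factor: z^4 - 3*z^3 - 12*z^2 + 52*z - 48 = (z - 2)*(z^3 - z^2 - 14*z + 24) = (z - 2)*(z + 4)*(z^2 - 5*z + 6) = (z - 3)*(z - 2)*(z + 4)*(z - 2)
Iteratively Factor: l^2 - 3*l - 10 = (l - 5)*(l + 2)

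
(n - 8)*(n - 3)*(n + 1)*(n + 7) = n^4 - 3*n^3 - 57*n^2 + 115*n + 168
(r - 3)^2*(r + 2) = r^3 - 4*r^2 - 3*r + 18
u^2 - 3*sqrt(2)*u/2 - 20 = (u - 4*sqrt(2))*(u + 5*sqrt(2)/2)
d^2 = d^2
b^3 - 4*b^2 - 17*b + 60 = (b - 5)*(b - 3)*(b + 4)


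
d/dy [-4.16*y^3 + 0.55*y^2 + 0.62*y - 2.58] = -12.48*y^2 + 1.1*y + 0.62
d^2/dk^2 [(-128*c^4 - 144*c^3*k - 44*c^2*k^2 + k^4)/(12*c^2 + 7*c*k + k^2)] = 2*(16*c^3 + 27*c^2*k + 9*c*k^2 + k^3)/(27*c^3 + 27*c^2*k + 9*c*k^2 + k^3)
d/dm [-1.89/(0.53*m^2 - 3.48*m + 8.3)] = (2.0034*m - 6.5772)/(0.53*m^2 - 3.48*m + 8.3)^2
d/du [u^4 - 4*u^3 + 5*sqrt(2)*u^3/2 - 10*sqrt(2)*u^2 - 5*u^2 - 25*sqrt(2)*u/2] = 4*u^3 - 12*u^2 + 15*sqrt(2)*u^2/2 - 20*sqrt(2)*u - 10*u - 25*sqrt(2)/2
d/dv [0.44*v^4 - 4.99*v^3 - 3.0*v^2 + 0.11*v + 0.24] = 1.76*v^3 - 14.97*v^2 - 6.0*v + 0.11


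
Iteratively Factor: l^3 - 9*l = (l + 3)*(l^2 - 3*l) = l*(l + 3)*(l - 3)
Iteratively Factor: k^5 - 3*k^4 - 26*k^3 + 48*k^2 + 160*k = (k - 5)*(k^4 + 2*k^3 - 16*k^2 - 32*k) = (k - 5)*(k + 2)*(k^3 - 16*k) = (k - 5)*(k - 4)*(k + 2)*(k^2 + 4*k) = (k - 5)*(k - 4)*(k + 2)*(k + 4)*(k)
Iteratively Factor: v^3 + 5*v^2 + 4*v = (v + 4)*(v^2 + v) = (v + 1)*(v + 4)*(v)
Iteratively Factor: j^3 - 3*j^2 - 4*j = (j)*(j^2 - 3*j - 4) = j*(j - 4)*(j + 1)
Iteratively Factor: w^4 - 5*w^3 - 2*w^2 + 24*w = (w + 2)*(w^3 - 7*w^2 + 12*w) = w*(w + 2)*(w^2 - 7*w + 12) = w*(w - 3)*(w + 2)*(w - 4)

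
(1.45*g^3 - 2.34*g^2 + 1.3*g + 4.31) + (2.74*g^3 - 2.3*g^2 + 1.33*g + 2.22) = 4.19*g^3 - 4.64*g^2 + 2.63*g + 6.53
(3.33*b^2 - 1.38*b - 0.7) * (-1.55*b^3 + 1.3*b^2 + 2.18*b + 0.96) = -5.1615*b^5 + 6.468*b^4 + 6.5504*b^3 - 0.7216*b^2 - 2.8508*b - 0.672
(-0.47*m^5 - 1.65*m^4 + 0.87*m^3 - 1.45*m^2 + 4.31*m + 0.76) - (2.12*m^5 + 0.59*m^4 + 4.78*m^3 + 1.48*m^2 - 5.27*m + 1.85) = -2.59*m^5 - 2.24*m^4 - 3.91*m^3 - 2.93*m^2 + 9.58*m - 1.09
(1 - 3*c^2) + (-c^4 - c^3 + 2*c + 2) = -c^4 - c^3 - 3*c^2 + 2*c + 3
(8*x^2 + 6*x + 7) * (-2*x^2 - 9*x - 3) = -16*x^4 - 84*x^3 - 92*x^2 - 81*x - 21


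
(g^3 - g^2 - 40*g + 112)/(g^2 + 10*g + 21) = (g^2 - 8*g + 16)/(g + 3)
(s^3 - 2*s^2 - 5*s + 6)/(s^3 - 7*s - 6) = (s - 1)/(s + 1)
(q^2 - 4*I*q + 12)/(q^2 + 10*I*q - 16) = (q - 6*I)/(q + 8*I)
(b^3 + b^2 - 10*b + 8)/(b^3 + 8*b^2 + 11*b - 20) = (b - 2)/(b + 5)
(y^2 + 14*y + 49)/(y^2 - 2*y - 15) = (y^2 + 14*y + 49)/(y^2 - 2*y - 15)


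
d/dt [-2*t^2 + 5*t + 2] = 5 - 4*t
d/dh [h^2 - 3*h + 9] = 2*h - 3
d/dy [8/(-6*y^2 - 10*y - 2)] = 4*(6*y + 5)/(3*y^2 + 5*y + 1)^2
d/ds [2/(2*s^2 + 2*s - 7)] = 4*(-2*s - 1)/(2*s^2 + 2*s - 7)^2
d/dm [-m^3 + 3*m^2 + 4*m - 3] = -3*m^2 + 6*m + 4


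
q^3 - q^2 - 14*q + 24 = (q - 3)*(q - 2)*(q + 4)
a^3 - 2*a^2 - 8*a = a*(a - 4)*(a + 2)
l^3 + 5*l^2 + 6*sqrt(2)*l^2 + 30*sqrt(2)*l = l*(l + 5)*(l + 6*sqrt(2))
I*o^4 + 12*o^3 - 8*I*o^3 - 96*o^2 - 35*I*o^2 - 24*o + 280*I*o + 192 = (o - 8)*(o - 8*I)*(o - 3*I)*(I*o + 1)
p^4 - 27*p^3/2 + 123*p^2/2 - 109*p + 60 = (p - 6)*(p - 4)*(p - 5/2)*(p - 1)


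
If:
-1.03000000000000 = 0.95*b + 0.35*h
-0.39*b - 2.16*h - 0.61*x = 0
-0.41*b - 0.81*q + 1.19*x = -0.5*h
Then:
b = 0.111459149047246*x - 1.16147220046985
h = 0.209710258418168 - 0.302531975985382*x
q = 1.22597007518264*x + 0.717356458520645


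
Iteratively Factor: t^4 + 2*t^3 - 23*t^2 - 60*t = (t + 3)*(t^3 - t^2 - 20*t) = (t - 5)*(t + 3)*(t^2 + 4*t) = (t - 5)*(t + 3)*(t + 4)*(t)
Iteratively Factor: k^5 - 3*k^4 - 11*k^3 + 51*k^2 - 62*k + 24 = (k - 1)*(k^4 - 2*k^3 - 13*k^2 + 38*k - 24) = (k - 1)^2*(k^3 - k^2 - 14*k + 24) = (k - 3)*(k - 1)^2*(k^2 + 2*k - 8) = (k - 3)*(k - 1)^2*(k + 4)*(k - 2)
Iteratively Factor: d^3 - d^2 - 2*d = (d + 1)*(d^2 - 2*d) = d*(d + 1)*(d - 2)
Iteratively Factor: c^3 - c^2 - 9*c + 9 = (c + 3)*(c^2 - 4*c + 3) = (c - 3)*(c + 3)*(c - 1)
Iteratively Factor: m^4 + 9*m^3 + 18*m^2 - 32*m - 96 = (m + 4)*(m^3 + 5*m^2 - 2*m - 24) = (m - 2)*(m + 4)*(m^2 + 7*m + 12) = (m - 2)*(m + 4)^2*(m + 3)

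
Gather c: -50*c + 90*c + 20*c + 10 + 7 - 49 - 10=60*c - 42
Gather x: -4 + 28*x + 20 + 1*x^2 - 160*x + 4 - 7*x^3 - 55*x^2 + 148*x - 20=-7*x^3 - 54*x^2 + 16*x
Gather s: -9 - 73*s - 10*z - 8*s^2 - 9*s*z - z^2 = -8*s^2 + s*(-9*z - 73) - z^2 - 10*z - 9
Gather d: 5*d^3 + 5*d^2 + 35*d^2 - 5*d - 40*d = 5*d^3 + 40*d^2 - 45*d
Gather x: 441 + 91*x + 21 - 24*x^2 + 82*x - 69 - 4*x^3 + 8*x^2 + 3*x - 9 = -4*x^3 - 16*x^2 + 176*x + 384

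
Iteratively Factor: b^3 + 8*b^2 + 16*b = (b)*(b^2 + 8*b + 16) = b*(b + 4)*(b + 4)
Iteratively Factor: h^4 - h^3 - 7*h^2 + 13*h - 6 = (h - 2)*(h^3 + h^2 - 5*h + 3) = (h - 2)*(h - 1)*(h^2 + 2*h - 3) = (h - 2)*(h - 1)^2*(h + 3)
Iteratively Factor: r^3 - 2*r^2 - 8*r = (r + 2)*(r^2 - 4*r) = (r - 4)*(r + 2)*(r)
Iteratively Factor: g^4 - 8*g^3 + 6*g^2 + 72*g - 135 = (g - 5)*(g^3 - 3*g^2 - 9*g + 27) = (g - 5)*(g - 3)*(g^2 - 9) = (g - 5)*(g - 3)*(g + 3)*(g - 3)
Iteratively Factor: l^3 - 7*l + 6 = (l - 1)*(l^2 + l - 6) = (l - 1)*(l + 3)*(l - 2)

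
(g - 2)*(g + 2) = g^2 - 4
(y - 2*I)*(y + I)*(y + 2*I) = y^3 + I*y^2 + 4*y + 4*I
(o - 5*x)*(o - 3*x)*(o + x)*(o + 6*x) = o^4 - o^3*x - 35*o^2*x^2 + 57*o*x^3 + 90*x^4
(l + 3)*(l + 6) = l^2 + 9*l + 18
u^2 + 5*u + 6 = (u + 2)*(u + 3)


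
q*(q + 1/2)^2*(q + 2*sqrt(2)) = q^4 + q^3 + 2*sqrt(2)*q^3 + q^2/4 + 2*sqrt(2)*q^2 + sqrt(2)*q/2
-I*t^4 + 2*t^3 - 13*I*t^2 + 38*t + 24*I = (t - 4*I)*(t + 2*I)*(t + 3*I)*(-I*t + 1)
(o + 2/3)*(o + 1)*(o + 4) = o^3 + 17*o^2/3 + 22*o/3 + 8/3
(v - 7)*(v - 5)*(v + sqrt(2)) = v^3 - 12*v^2 + sqrt(2)*v^2 - 12*sqrt(2)*v + 35*v + 35*sqrt(2)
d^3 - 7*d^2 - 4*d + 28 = (d - 7)*(d - 2)*(d + 2)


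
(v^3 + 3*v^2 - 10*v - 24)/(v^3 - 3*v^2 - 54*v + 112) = (v^3 + 3*v^2 - 10*v - 24)/(v^3 - 3*v^2 - 54*v + 112)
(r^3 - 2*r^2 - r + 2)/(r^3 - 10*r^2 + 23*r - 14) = (r + 1)/(r - 7)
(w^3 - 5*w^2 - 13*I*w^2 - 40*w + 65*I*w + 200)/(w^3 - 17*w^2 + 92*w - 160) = (w^2 - 13*I*w - 40)/(w^2 - 12*w + 32)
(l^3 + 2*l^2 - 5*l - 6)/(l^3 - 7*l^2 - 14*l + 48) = (l + 1)/(l - 8)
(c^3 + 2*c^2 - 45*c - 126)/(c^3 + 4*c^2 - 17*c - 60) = (c^2 - c - 42)/(c^2 + c - 20)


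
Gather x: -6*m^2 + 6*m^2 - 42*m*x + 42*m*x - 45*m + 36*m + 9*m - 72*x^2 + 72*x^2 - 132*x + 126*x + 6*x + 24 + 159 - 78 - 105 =0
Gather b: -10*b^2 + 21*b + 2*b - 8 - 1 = -10*b^2 + 23*b - 9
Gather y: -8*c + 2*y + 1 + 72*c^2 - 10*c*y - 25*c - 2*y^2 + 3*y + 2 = 72*c^2 - 33*c - 2*y^2 + y*(5 - 10*c) + 3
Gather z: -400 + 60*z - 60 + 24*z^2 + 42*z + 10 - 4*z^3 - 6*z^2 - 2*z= -4*z^3 + 18*z^2 + 100*z - 450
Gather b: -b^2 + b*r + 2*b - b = -b^2 + b*(r + 1)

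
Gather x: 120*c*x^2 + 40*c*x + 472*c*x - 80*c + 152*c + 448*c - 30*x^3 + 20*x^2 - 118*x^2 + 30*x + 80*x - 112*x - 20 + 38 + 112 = 520*c - 30*x^3 + x^2*(120*c - 98) + x*(512*c - 2) + 130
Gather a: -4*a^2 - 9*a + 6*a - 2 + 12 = -4*a^2 - 3*a + 10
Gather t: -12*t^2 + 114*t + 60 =-12*t^2 + 114*t + 60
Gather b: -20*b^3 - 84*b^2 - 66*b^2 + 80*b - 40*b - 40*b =-20*b^3 - 150*b^2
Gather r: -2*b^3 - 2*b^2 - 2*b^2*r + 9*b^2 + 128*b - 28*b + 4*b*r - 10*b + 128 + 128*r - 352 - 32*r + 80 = -2*b^3 + 7*b^2 + 90*b + r*(-2*b^2 + 4*b + 96) - 144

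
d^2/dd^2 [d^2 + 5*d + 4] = 2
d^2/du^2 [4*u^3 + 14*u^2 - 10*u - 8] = 24*u + 28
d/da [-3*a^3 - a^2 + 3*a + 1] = -9*a^2 - 2*a + 3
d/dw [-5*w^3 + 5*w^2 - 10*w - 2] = -15*w^2 + 10*w - 10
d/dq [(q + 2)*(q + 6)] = 2*q + 8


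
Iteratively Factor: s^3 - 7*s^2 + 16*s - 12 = (s - 2)*(s^2 - 5*s + 6) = (s - 2)^2*(s - 3)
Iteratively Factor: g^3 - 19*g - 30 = (g - 5)*(g^2 + 5*g + 6) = (g - 5)*(g + 2)*(g + 3)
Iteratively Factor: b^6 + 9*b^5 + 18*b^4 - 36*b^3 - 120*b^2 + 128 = (b + 2)*(b^5 + 7*b^4 + 4*b^3 - 44*b^2 - 32*b + 64) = (b + 2)*(b + 4)*(b^4 + 3*b^3 - 8*b^2 - 12*b + 16) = (b - 2)*(b + 2)*(b + 4)*(b^3 + 5*b^2 + 2*b - 8) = (b - 2)*(b + 2)^2*(b + 4)*(b^2 + 3*b - 4) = (b - 2)*(b + 2)^2*(b + 4)^2*(b - 1)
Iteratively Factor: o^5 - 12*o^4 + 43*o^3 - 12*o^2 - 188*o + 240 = (o + 2)*(o^4 - 14*o^3 + 71*o^2 - 154*o + 120) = (o - 3)*(o + 2)*(o^3 - 11*o^2 + 38*o - 40) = (o - 3)*(o - 2)*(o + 2)*(o^2 - 9*o + 20) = (o - 5)*(o - 3)*(o - 2)*(o + 2)*(o - 4)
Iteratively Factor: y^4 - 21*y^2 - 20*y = (y + 1)*(y^3 - y^2 - 20*y) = (y - 5)*(y + 1)*(y^2 + 4*y) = y*(y - 5)*(y + 1)*(y + 4)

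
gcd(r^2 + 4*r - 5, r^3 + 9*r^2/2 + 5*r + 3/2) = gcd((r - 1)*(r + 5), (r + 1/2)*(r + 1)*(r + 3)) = 1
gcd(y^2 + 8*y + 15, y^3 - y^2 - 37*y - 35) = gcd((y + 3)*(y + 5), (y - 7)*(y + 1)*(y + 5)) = y + 5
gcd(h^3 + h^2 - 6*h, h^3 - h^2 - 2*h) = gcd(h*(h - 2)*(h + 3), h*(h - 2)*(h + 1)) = h^2 - 2*h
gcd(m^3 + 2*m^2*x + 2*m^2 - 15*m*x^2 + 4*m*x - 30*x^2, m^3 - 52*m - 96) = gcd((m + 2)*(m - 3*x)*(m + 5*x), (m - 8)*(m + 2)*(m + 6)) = m + 2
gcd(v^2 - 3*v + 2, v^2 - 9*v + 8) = v - 1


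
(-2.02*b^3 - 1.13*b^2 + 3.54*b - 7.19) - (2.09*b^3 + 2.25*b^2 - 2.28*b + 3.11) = -4.11*b^3 - 3.38*b^2 + 5.82*b - 10.3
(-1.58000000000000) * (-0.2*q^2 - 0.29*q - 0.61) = 0.316*q^2 + 0.4582*q + 0.9638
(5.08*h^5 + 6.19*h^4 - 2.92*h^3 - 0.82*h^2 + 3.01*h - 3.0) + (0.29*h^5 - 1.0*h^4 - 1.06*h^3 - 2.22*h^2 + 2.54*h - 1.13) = 5.37*h^5 + 5.19*h^4 - 3.98*h^3 - 3.04*h^2 + 5.55*h - 4.13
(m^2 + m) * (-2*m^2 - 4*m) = -2*m^4 - 6*m^3 - 4*m^2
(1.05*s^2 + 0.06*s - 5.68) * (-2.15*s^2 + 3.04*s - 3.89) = -2.2575*s^4 + 3.063*s^3 + 8.3099*s^2 - 17.5006*s + 22.0952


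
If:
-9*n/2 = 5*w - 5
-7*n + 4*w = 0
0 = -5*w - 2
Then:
No Solution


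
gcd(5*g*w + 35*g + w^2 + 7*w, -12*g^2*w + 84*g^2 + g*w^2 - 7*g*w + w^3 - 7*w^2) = 1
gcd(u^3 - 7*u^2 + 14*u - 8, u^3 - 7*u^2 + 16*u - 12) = u - 2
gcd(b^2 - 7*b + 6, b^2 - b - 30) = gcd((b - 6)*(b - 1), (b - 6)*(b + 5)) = b - 6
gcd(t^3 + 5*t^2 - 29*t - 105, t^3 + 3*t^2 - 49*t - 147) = t^2 + 10*t + 21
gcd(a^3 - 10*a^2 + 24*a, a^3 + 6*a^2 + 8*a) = a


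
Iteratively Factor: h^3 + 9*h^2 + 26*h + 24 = (h + 4)*(h^2 + 5*h + 6) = (h + 3)*(h + 4)*(h + 2)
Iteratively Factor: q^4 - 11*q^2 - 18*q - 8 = (q - 4)*(q^3 + 4*q^2 + 5*q + 2) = (q - 4)*(q + 1)*(q^2 + 3*q + 2) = (q - 4)*(q + 1)*(q + 2)*(q + 1)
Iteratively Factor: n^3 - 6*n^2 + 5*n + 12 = (n - 3)*(n^2 - 3*n - 4) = (n - 3)*(n + 1)*(n - 4)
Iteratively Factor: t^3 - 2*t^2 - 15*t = (t - 5)*(t^2 + 3*t) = (t - 5)*(t + 3)*(t)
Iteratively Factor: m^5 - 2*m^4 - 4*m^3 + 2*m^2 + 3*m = (m + 1)*(m^4 - 3*m^3 - m^2 + 3*m) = (m + 1)^2*(m^3 - 4*m^2 + 3*m) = (m - 1)*(m + 1)^2*(m^2 - 3*m) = (m - 3)*(m - 1)*(m + 1)^2*(m)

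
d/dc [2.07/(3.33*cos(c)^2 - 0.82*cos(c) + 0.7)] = (13.7862*cos(c) - 1.6974)*sin(c)/(3.33*cos(c)^2 - 0.82*cos(c) + 0.7)^2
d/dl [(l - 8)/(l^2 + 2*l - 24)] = (l^2 + 2*l - 2*(l - 8)*(l + 1) - 24)/(l^2 + 2*l - 24)^2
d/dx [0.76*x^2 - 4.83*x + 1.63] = 1.52*x - 4.83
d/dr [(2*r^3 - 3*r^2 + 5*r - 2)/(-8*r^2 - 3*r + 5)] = (-16*r^4 - 12*r^3 + 79*r^2 - 62*r + 19)/(64*r^4 + 48*r^3 - 71*r^2 - 30*r + 25)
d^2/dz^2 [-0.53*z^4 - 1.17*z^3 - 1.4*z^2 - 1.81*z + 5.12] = -6.36*z^2 - 7.02*z - 2.8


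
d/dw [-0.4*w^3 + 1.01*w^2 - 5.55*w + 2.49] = -1.2*w^2 + 2.02*w - 5.55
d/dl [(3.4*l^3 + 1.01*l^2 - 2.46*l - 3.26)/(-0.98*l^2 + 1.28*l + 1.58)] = (-3.332*l^4 + 8.704*l^3 + 14.998*l^2 - 3.198*l + 0.286)/(0.9604*l^4 - 2.5088*l^3 - 1.4584*l^2 + 4.0448*l + 2.4964)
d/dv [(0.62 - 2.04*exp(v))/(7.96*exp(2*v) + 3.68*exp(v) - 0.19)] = (16.2384*exp(2*v) - 9.8704*exp(v) - 1.894)*exp(v)/(63.3616*exp(4*v) + 58.5856*exp(3*v) + 10.5176*exp(2*v) - 1.3984*exp(v) + 0.0361)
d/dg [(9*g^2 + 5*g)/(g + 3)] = 3*(3*g^2 + 18*g + 5)/(g^2 + 6*g + 9)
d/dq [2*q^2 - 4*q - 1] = 4*q - 4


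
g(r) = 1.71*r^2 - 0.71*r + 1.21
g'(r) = 3.42*r - 0.71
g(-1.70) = 7.36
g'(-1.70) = -6.52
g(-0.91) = 3.27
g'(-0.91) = -3.82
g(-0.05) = 1.25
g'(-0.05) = -0.88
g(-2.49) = 13.58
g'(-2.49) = -9.23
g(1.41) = 3.61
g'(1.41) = 4.11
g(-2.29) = 11.80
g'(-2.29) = -8.54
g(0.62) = 1.43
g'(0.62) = 1.41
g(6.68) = 72.77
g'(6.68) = 22.14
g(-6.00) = 67.03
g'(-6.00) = -21.23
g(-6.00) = 67.03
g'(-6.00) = -21.23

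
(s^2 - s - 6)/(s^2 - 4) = (s - 3)/(s - 2)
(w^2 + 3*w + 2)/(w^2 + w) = (w + 2)/w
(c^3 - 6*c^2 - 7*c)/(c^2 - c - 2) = c*(c - 7)/(c - 2)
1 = 1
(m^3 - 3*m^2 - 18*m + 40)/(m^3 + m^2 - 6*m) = (m^2 - m - 20)/(m*(m + 3))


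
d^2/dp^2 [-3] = 0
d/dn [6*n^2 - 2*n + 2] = 12*n - 2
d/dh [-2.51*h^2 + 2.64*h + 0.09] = 2.64 - 5.02*h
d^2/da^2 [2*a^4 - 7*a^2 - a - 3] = 24*a^2 - 14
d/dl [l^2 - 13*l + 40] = 2*l - 13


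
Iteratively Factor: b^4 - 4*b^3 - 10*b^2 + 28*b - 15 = (b + 3)*(b^3 - 7*b^2 + 11*b - 5) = (b - 5)*(b + 3)*(b^2 - 2*b + 1) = (b - 5)*(b - 1)*(b + 3)*(b - 1)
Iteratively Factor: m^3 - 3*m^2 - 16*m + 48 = (m - 3)*(m^2 - 16) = (m - 4)*(m - 3)*(m + 4)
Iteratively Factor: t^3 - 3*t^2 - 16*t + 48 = (t - 4)*(t^2 + t - 12) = (t - 4)*(t + 4)*(t - 3)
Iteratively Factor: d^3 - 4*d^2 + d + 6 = (d - 2)*(d^2 - 2*d - 3) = (d - 2)*(d + 1)*(d - 3)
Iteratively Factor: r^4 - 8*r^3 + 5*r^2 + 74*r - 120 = (r - 2)*(r^3 - 6*r^2 - 7*r + 60) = (r - 4)*(r - 2)*(r^2 - 2*r - 15) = (r - 4)*(r - 2)*(r + 3)*(r - 5)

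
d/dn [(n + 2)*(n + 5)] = 2*n + 7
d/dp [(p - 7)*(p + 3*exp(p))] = p + (p - 7)*(3*exp(p) + 1) + 3*exp(p)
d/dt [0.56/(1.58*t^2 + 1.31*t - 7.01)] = (-1.7696*t - 0.7336)/(1.58*t^2 + 1.31*t - 7.01)^2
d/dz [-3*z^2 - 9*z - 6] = -6*z - 9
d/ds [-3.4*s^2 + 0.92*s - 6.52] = 0.92 - 6.8*s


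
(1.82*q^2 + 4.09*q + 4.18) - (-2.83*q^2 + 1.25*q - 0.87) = 4.65*q^2 + 2.84*q + 5.05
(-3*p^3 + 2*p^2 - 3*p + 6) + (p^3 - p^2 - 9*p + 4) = -2*p^3 + p^2 - 12*p + 10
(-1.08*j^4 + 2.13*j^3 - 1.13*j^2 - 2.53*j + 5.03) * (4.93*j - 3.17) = -5.3244*j^5 + 13.9245*j^4 - 12.323*j^3 - 8.8908*j^2 + 32.818*j - 15.9451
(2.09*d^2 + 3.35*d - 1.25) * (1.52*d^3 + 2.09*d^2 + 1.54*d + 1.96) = 3.1768*d^5 + 9.4601*d^4 + 8.3201*d^3 + 6.6429*d^2 + 4.641*d - 2.45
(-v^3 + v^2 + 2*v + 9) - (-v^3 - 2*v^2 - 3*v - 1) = 3*v^2 + 5*v + 10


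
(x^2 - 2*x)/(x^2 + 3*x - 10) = x/(x + 5)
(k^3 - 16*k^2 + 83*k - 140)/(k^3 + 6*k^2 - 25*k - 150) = (k^2 - 11*k + 28)/(k^2 + 11*k + 30)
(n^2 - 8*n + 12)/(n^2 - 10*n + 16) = (n - 6)/(n - 8)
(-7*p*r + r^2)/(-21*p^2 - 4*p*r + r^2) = r/(3*p + r)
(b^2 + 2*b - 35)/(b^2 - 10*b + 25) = (b + 7)/(b - 5)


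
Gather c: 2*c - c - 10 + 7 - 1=c - 4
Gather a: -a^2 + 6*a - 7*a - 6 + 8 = -a^2 - a + 2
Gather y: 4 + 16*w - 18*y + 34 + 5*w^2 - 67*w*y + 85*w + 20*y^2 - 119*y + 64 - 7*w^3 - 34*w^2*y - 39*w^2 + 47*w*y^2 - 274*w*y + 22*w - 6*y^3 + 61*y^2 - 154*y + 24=-7*w^3 - 34*w^2 + 123*w - 6*y^3 + y^2*(47*w + 81) + y*(-34*w^2 - 341*w - 291) + 126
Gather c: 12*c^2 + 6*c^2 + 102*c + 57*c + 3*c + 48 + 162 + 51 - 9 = 18*c^2 + 162*c + 252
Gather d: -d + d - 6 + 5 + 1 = 0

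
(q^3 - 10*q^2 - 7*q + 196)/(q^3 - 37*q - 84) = (q - 7)/(q + 3)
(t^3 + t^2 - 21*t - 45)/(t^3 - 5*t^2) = 1 + 6/t + 9/t^2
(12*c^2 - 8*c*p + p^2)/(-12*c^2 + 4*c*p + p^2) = (-6*c + p)/(6*c + p)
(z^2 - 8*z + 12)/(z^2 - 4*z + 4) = (z - 6)/(z - 2)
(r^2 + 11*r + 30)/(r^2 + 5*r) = (r + 6)/r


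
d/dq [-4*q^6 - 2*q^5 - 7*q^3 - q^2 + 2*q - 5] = -24*q^5 - 10*q^4 - 21*q^2 - 2*q + 2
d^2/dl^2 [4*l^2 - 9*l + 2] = 8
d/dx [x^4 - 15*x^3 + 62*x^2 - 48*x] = 4*x^3 - 45*x^2 + 124*x - 48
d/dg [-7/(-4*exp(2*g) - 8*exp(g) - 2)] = -14*(exp(g) + 1)*exp(g)/(2*exp(2*g) + 4*exp(g) + 1)^2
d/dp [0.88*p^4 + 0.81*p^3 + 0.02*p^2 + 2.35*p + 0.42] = 3.52*p^3 + 2.43*p^2 + 0.04*p + 2.35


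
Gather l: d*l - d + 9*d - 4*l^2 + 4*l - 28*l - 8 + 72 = 8*d - 4*l^2 + l*(d - 24) + 64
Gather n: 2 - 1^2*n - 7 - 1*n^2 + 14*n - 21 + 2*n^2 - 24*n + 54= n^2 - 11*n + 28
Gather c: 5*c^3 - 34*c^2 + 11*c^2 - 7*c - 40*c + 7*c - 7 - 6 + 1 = 5*c^3 - 23*c^2 - 40*c - 12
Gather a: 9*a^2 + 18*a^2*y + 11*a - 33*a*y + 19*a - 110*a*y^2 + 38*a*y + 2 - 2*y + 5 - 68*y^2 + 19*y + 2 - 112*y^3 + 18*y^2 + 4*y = a^2*(18*y + 9) + a*(-110*y^2 + 5*y + 30) - 112*y^3 - 50*y^2 + 21*y + 9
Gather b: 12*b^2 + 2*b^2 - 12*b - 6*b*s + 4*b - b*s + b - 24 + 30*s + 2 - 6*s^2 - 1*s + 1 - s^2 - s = 14*b^2 + b*(-7*s - 7) - 7*s^2 + 28*s - 21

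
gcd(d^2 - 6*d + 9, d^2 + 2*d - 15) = d - 3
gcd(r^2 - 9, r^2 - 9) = r^2 - 9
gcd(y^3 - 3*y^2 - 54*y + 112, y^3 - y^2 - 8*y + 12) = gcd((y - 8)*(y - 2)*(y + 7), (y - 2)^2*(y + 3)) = y - 2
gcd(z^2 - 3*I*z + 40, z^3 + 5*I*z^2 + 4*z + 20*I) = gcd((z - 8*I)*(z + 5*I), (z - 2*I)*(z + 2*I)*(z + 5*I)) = z + 5*I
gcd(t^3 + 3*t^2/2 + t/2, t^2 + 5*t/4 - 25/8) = 1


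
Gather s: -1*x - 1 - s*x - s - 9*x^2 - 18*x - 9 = s*(-x - 1) - 9*x^2 - 19*x - 10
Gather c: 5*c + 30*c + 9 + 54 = 35*c + 63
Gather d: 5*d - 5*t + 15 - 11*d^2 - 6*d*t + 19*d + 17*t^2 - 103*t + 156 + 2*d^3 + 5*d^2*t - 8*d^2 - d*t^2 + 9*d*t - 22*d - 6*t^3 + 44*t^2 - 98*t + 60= 2*d^3 + d^2*(5*t - 19) + d*(-t^2 + 3*t + 2) - 6*t^3 + 61*t^2 - 206*t + 231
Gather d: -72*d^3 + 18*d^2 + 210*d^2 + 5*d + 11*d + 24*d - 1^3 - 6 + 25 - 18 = -72*d^3 + 228*d^2 + 40*d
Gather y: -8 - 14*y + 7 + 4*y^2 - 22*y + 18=4*y^2 - 36*y + 17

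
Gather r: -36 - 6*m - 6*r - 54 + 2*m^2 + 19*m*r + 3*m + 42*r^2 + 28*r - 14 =2*m^2 - 3*m + 42*r^2 + r*(19*m + 22) - 104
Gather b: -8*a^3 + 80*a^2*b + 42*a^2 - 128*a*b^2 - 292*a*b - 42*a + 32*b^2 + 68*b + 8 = -8*a^3 + 42*a^2 - 42*a + b^2*(32 - 128*a) + b*(80*a^2 - 292*a + 68) + 8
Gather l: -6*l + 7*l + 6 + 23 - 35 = l - 6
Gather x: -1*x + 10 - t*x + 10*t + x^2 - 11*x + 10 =10*t + x^2 + x*(-t - 12) + 20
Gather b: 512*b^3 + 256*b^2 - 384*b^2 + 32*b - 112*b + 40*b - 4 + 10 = 512*b^3 - 128*b^2 - 40*b + 6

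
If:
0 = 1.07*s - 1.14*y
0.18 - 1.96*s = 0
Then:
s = 0.09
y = 0.09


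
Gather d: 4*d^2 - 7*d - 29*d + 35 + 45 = 4*d^2 - 36*d + 80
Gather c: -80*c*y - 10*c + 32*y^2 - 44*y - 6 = c*(-80*y - 10) + 32*y^2 - 44*y - 6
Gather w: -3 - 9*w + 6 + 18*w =9*w + 3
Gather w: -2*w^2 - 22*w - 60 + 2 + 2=-2*w^2 - 22*w - 56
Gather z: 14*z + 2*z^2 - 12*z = 2*z^2 + 2*z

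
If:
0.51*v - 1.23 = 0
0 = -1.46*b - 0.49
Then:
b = -0.34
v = 2.41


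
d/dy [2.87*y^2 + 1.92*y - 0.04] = 5.74*y + 1.92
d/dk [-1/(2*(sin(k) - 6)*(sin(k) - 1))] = (2*sin(k) - 7)*cos(k)/(2*(sin(k) - 6)^2*(sin(k) - 1)^2)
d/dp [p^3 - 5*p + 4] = 3*p^2 - 5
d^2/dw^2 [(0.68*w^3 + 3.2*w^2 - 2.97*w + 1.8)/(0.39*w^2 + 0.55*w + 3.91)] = (-3.938738*w^3 - 18.86136*w^2 + 91.865766*w + 106.21717)/(0.059319*w^6 + 0.250965*w^5 + 2.138058*w^4 + 5.198545*w^3 + 21.435402*w^2 + 25.225365*w + 59.776471)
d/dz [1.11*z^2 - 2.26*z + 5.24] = 2.22*z - 2.26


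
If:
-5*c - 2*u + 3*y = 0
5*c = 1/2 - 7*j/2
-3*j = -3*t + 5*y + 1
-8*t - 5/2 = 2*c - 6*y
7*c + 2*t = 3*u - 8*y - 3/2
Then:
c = 2111/12584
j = -609/6292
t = -10545/12584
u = -17447/12584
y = -8113/12584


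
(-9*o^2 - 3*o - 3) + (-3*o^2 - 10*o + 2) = -12*o^2 - 13*o - 1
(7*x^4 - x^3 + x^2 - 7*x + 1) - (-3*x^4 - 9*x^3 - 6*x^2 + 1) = 10*x^4 + 8*x^3 + 7*x^2 - 7*x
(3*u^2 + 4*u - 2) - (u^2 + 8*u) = 2*u^2 - 4*u - 2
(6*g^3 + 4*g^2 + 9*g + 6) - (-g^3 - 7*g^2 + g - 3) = 7*g^3 + 11*g^2 + 8*g + 9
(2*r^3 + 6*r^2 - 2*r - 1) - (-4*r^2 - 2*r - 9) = 2*r^3 + 10*r^2 + 8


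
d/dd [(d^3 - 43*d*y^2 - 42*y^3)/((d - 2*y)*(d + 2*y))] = (d^4 + 31*d^2*y^2 + 84*d*y^3 + 172*y^4)/(d^4 - 8*d^2*y^2 + 16*y^4)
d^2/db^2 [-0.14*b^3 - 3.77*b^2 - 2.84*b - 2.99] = -0.84*b - 7.54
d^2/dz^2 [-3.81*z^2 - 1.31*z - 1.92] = -7.62000000000000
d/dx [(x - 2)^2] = 2*x - 4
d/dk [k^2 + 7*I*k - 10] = 2*k + 7*I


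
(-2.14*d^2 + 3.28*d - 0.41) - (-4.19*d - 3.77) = -2.14*d^2 + 7.47*d + 3.36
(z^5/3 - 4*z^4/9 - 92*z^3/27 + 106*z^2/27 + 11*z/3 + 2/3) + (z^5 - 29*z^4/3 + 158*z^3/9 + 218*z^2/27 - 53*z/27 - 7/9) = 4*z^5/3 - 91*z^4/9 + 382*z^3/27 + 12*z^2 + 46*z/27 - 1/9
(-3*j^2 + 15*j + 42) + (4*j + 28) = -3*j^2 + 19*j + 70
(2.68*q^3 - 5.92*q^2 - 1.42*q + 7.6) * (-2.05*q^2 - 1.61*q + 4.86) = -5.494*q^5 + 7.8212*q^4 + 25.467*q^3 - 42.065*q^2 - 19.1372*q + 36.936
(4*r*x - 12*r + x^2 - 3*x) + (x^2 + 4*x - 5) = 4*r*x - 12*r + 2*x^2 + x - 5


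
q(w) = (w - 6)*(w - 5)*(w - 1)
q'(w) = (w - 6)*(w - 5) + (w - 6)*(w - 1) + (w - 5)*(w - 1)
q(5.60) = -1.10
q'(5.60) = 0.68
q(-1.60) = -130.42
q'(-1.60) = 87.08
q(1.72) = 10.11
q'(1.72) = 8.60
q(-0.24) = -40.55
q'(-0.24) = 46.93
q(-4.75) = -602.67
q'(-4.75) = 222.69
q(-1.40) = -113.66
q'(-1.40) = 80.48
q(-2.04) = -172.07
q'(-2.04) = 102.44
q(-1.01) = -84.68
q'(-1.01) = 68.30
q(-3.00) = -288.00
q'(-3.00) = 140.00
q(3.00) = 12.00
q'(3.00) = -4.00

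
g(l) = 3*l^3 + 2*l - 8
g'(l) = 9*l^2 + 2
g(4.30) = 239.12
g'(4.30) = 168.41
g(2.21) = 28.80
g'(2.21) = 45.96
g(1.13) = -1.41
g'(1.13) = 13.49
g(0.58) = -6.25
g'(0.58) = 5.03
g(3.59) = 137.98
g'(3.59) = 117.99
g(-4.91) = -372.93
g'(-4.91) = 218.97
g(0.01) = -7.98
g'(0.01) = 2.00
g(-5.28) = -460.15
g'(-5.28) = 252.91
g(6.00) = 652.00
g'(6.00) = 326.00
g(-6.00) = -668.00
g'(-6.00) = 326.00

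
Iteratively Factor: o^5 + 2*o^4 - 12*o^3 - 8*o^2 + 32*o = (o + 2)*(o^4 - 12*o^2 + 16*o) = (o - 2)*(o + 2)*(o^3 + 2*o^2 - 8*o) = (o - 2)*(o + 2)*(o + 4)*(o^2 - 2*o) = (o - 2)^2*(o + 2)*(o + 4)*(o)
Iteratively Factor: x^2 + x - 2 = (x + 2)*(x - 1)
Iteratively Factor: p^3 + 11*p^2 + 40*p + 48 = (p + 4)*(p^2 + 7*p + 12) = (p + 4)^2*(p + 3)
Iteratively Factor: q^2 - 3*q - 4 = (q + 1)*(q - 4)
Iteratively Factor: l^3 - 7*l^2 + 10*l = (l)*(l^2 - 7*l + 10) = l*(l - 2)*(l - 5)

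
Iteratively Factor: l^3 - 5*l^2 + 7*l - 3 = (l - 1)*(l^2 - 4*l + 3) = (l - 3)*(l - 1)*(l - 1)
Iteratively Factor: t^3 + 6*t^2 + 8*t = (t + 2)*(t^2 + 4*t) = t*(t + 2)*(t + 4)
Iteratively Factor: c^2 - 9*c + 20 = (c - 4)*(c - 5)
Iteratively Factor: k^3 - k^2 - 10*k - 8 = (k + 2)*(k^2 - 3*k - 4) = (k + 1)*(k + 2)*(k - 4)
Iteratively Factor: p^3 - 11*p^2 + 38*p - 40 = (p - 2)*(p^2 - 9*p + 20) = (p - 4)*(p - 2)*(p - 5)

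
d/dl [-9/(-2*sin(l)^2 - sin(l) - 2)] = -9*(4*sin(l) + 1)*cos(l)/(sin(l) - cos(2*l) + 3)^2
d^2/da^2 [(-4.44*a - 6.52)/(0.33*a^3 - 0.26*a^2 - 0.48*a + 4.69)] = (-2.901096*a^5 - 6.234624*a^4 + 6.943776*a^3 + 86.013552*a^2 + 23.179032*a - 38.896048)/(0.035937*a^9 - 0.084942*a^8 - 0.089892*a^7 + 1.761751*a^6 - 2.28366*a^5 - 3.685956*a^4 + 25.177419*a^3 - 13.91523*a^2 - 31.674384*a + 103.161709)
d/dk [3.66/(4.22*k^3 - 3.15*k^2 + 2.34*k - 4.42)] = (-46.3356*k^2 + 23.058*k - 8.5644)/(4.22*k^3 - 3.15*k^2 + 2.34*k - 4.42)^2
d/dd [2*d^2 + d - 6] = 4*d + 1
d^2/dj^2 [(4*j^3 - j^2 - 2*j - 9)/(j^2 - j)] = 2*(j^3 - 27*j^2 + 27*j - 9)/(j^3*(j^3 - 3*j^2 + 3*j - 1))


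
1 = 1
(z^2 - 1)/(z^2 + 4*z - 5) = (z + 1)/(z + 5)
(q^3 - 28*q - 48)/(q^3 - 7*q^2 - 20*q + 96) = (q^2 - 4*q - 12)/(q^2 - 11*q + 24)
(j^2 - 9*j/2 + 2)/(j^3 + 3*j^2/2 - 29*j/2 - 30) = (2*j - 1)/(2*j^2 + 11*j + 15)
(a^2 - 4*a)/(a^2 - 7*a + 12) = a/(a - 3)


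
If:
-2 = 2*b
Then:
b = -1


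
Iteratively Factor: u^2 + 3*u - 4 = (u + 4)*(u - 1)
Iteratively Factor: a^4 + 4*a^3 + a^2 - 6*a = (a)*(a^3 + 4*a^2 + a - 6) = a*(a + 2)*(a^2 + 2*a - 3) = a*(a - 1)*(a + 2)*(a + 3)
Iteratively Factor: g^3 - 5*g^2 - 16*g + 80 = (g + 4)*(g^2 - 9*g + 20) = (g - 4)*(g + 4)*(g - 5)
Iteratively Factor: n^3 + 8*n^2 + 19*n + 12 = (n + 1)*(n^2 + 7*n + 12) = (n + 1)*(n + 3)*(n + 4)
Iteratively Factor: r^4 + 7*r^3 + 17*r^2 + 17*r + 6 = (r + 1)*(r^3 + 6*r^2 + 11*r + 6) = (r + 1)^2*(r^2 + 5*r + 6) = (r + 1)^2*(r + 2)*(r + 3)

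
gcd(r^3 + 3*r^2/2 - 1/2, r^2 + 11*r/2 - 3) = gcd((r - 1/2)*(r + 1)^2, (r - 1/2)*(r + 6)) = r - 1/2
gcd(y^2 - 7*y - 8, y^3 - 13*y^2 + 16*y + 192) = y - 8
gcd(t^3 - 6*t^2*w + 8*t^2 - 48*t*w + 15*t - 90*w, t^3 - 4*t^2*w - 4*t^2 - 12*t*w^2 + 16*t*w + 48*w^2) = t - 6*w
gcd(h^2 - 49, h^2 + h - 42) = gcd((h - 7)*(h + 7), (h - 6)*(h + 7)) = h + 7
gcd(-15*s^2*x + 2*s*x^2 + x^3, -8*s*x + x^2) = x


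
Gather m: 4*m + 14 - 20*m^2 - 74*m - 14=-20*m^2 - 70*m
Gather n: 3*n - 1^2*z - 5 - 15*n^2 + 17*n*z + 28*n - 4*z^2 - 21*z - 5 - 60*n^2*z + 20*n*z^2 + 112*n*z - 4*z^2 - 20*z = n^2*(-60*z - 15) + n*(20*z^2 + 129*z + 31) - 8*z^2 - 42*z - 10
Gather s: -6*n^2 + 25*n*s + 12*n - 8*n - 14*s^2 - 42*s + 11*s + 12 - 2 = -6*n^2 + 4*n - 14*s^2 + s*(25*n - 31) + 10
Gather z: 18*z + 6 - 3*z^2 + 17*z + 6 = -3*z^2 + 35*z + 12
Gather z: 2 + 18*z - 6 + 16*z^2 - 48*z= 16*z^2 - 30*z - 4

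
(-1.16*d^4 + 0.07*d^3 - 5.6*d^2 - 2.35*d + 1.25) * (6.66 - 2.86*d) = 3.3176*d^5 - 7.9258*d^4 + 16.4822*d^3 - 30.575*d^2 - 19.226*d + 8.325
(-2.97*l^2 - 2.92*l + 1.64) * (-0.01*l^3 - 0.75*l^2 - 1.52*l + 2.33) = 0.0297*l^5 + 2.2567*l^4 + 6.688*l^3 - 3.7117*l^2 - 9.2964*l + 3.8212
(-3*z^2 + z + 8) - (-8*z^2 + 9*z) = 5*z^2 - 8*z + 8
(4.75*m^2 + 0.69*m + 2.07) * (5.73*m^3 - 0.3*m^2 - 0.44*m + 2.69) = 27.2175*m^5 + 2.5287*m^4 + 9.5641*m^3 + 11.8529*m^2 + 0.9453*m + 5.5683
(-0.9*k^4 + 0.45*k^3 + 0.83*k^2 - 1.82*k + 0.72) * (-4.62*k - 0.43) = 4.158*k^5 - 1.692*k^4 - 4.0281*k^3 + 8.0515*k^2 - 2.5438*k - 0.3096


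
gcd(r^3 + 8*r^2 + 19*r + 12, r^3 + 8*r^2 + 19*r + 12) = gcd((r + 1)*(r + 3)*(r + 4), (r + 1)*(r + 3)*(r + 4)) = r^3 + 8*r^2 + 19*r + 12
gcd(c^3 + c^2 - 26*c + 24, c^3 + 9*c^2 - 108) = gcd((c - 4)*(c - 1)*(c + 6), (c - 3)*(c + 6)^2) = c + 6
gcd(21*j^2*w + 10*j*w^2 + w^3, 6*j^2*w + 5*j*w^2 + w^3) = 3*j*w + w^2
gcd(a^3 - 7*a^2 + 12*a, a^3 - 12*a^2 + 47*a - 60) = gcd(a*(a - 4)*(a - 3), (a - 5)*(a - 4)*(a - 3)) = a^2 - 7*a + 12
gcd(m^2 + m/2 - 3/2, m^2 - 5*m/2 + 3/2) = m - 1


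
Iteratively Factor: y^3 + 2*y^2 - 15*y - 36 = (y - 4)*(y^2 + 6*y + 9) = (y - 4)*(y + 3)*(y + 3)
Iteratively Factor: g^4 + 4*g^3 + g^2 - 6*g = (g - 1)*(g^3 + 5*g^2 + 6*g) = (g - 1)*(g + 3)*(g^2 + 2*g) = g*(g - 1)*(g + 3)*(g + 2)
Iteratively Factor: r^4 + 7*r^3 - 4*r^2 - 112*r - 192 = (r + 4)*(r^3 + 3*r^2 - 16*r - 48) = (r + 4)^2*(r^2 - r - 12) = (r - 4)*(r + 4)^2*(r + 3)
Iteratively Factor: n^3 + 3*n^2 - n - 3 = (n - 1)*(n^2 + 4*n + 3) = (n - 1)*(n + 1)*(n + 3)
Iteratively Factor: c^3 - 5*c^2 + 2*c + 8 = (c + 1)*(c^2 - 6*c + 8) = (c - 4)*(c + 1)*(c - 2)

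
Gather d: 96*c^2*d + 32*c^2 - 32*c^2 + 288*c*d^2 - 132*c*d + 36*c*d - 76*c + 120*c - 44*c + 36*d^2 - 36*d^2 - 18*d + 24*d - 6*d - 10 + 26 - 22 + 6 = 288*c*d^2 + d*(96*c^2 - 96*c)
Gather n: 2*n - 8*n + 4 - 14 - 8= -6*n - 18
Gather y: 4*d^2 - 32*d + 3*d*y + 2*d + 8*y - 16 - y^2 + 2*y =4*d^2 - 30*d - y^2 + y*(3*d + 10) - 16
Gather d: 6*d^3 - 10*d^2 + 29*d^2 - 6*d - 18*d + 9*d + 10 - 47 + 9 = 6*d^3 + 19*d^2 - 15*d - 28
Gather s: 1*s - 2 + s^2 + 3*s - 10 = s^2 + 4*s - 12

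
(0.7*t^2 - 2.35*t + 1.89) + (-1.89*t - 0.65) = 0.7*t^2 - 4.24*t + 1.24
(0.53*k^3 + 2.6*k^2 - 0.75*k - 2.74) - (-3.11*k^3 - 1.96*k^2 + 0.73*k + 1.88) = 3.64*k^3 + 4.56*k^2 - 1.48*k - 4.62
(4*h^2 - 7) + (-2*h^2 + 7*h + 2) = 2*h^2 + 7*h - 5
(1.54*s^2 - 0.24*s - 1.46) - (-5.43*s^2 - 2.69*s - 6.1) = 6.97*s^2 + 2.45*s + 4.64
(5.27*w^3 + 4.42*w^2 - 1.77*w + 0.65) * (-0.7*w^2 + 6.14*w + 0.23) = -3.689*w^5 + 29.2638*w^4 + 29.5899*w^3 - 10.3062*w^2 + 3.5839*w + 0.1495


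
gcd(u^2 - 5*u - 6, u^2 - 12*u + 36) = u - 6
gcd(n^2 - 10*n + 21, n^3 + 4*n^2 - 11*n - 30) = n - 3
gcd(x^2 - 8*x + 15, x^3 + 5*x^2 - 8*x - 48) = x - 3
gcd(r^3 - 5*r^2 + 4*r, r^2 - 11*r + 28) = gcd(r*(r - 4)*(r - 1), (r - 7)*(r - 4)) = r - 4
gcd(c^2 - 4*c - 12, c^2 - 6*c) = c - 6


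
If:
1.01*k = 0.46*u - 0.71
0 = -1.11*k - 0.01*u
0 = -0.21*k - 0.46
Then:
No Solution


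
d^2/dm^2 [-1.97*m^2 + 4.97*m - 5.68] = -3.94000000000000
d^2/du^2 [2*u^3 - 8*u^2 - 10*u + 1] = 12*u - 16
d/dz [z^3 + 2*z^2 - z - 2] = 3*z^2 + 4*z - 1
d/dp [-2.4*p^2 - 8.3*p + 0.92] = -4.8*p - 8.3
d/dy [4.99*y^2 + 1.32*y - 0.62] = 9.98*y + 1.32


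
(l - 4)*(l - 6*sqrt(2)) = l^2 - 6*sqrt(2)*l - 4*l + 24*sqrt(2)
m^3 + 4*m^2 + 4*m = m*(m + 2)^2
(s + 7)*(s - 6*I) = s^2 + 7*s - 6*I*s - 42*I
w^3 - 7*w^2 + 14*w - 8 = (w - 4)*(w - 2)*(w - 1)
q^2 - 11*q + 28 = (q - 7)*(q - 4)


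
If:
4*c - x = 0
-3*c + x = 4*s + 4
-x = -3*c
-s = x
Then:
No Solution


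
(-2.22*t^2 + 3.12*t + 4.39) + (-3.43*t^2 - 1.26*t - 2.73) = -5.65*t^2 + 1.86*t + 1.66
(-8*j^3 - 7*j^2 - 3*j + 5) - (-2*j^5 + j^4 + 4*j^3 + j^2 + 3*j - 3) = 2*j^5 - j^4 - 12*j^3 - 8*j^2 - 6*j + 8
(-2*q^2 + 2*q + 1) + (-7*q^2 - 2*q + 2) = 3 - 9*q^2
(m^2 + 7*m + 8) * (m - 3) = m^3 + 4*m^2 - 13*m - 24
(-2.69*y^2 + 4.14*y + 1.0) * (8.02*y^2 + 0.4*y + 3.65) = -21.5738*y^4 + 32.1268*y^3 - 0.1425*y^2 + 15.511*y + 3.65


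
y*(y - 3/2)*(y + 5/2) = y^3 + y^2 - 15*y/4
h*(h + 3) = h^2 + 3*h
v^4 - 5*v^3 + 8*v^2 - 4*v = v*(v - 2)^2*(v - 1)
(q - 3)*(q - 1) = q^2 - 4*q + 3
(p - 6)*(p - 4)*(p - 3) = p^3 - 13*p^2 + 54*p - 72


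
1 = 1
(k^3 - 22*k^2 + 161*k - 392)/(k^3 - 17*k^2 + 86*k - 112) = (k - 7)/(k - 2)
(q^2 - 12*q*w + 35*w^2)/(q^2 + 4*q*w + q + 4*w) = (q^2 - 12*q*w + 35*w^2)/(q^2 + 4*q*w + q + 4*w)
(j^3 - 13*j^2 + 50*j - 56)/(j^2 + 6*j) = (j^3 - 13*j^2 + 50*j - 56)/(j*(j + 6))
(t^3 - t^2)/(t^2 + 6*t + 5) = t^2*(t - 1)/(t^2 + 6*t + 5)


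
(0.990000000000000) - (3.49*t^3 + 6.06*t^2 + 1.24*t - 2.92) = -3.49*t^3 - 6.06*t^2 - 1.24*t + 3.91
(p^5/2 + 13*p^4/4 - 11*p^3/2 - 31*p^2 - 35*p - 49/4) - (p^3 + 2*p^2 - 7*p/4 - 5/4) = p^5/2 + 13*p^4/4 - 13*p^3/2 - 33*p^2 - 133*p/4 - 11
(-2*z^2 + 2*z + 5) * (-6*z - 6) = 12*z^3 - 42*z - 30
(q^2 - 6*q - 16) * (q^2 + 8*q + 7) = q^4 + 2*q^3 - 57*q^2 - 170*q - 112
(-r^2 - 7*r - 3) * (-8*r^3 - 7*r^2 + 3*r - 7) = 8*r^5 + 63*r^4 + 70*r^3 + 7*r^2 + 40*r + 21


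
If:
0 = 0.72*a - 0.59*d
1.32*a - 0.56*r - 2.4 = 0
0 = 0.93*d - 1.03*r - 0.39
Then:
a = 3.11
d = 3.80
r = 3.05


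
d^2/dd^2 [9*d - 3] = 0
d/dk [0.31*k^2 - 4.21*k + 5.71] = 0.62*k - 4.21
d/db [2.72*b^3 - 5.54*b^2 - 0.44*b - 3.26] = 8.16*b^2 - 11.08*b - 0.44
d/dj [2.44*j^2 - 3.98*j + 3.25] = 4.88*j - 3.98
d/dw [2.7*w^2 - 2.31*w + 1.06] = 5.4*w - 2.31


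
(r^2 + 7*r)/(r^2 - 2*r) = (r + 7)/(r - 2)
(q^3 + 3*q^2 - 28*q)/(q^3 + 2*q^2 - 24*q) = (q + 7)/(q + 6)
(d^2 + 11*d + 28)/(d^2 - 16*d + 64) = (d^2 + 11*d + 28)/(d^2 - 16*d + 64)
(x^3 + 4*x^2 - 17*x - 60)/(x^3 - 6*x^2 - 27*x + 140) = (x + 3)/(x - 7)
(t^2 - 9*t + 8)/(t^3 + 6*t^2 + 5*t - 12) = (t - 8)/(t^2 + 7*t + 12)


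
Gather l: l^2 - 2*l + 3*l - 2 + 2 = l^2 + l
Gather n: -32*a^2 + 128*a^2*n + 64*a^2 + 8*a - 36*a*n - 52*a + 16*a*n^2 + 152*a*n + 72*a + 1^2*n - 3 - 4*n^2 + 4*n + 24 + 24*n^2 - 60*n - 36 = 32*a^2 + 28*a + n^2*(16*a + 20) + n*(128*a^2 + 116*a - 55) - 15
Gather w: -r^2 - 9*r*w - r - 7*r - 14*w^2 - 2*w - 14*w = -r^2 - 8*r - 14*w^2 + w*(-9*r - 16)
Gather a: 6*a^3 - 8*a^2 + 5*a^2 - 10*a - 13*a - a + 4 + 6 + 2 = 6*a^3 - 3*a^2 - 24*a + 12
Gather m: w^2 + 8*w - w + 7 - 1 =w^2 + 7*w + 6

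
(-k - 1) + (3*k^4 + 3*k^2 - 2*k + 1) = 3*k^4 + 3*k^2 - 3*k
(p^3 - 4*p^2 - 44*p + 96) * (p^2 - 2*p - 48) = p^5 - 6*p^4 - 84*p^3 + 376*p^2 + 1920*p - 4608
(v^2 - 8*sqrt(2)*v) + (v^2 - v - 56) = 2*v^2 - 8*sqrt(2)*v - v - 56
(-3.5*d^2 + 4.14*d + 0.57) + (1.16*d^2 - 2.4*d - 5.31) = -2.34*d^2 + 1.74*d - 4.74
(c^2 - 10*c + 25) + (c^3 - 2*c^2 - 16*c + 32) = c^3 - c^2 - 26*c + 57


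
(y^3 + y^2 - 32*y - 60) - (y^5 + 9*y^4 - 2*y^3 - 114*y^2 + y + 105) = -y^5 - 9*y^4 + 3*y^3 + 115*y^2 - 33*y - 165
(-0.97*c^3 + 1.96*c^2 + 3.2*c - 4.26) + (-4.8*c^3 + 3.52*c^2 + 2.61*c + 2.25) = -5.77*c^3 + 5.48*c^2 + 5.81*c - 2.01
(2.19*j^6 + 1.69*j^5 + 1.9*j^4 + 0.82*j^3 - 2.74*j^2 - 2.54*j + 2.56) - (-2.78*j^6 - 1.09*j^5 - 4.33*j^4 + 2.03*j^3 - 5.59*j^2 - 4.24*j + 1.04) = 4.97*j^6 + 2.78*j^5 + 6.23*j^4 - 1.21*j^3 + 2.85*j^2 + 1.7*j + 1.52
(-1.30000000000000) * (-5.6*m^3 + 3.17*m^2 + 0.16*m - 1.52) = 7.28*m^3 - 4.121*m^2 - 0.208*m + 1.976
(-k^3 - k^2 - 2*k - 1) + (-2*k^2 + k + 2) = -k^3 - 3*k^2 - k + 1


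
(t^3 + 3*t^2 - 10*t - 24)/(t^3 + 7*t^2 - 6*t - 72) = (t + 2)/(t + 6)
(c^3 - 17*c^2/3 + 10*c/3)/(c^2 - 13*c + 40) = c*(3*c - 2)/(3*(c - 8))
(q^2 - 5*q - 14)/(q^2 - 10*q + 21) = (q + 2)/(q - 3)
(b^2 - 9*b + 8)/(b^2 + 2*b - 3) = (b - 8)/(b + 3)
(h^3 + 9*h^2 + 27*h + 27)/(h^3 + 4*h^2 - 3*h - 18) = (h + 3)/(h - 2)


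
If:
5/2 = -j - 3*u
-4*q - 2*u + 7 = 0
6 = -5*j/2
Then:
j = -12/5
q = 53/30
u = -1/30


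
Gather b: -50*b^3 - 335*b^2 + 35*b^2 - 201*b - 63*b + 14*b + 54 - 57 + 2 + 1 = -50*b^3 - 300*b^2 - 250*b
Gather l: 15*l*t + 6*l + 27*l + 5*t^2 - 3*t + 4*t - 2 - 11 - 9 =l*(15*t + 33) + 5*t^2 + t - 22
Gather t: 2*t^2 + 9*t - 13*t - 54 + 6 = 2*t^2 - 4*t - 48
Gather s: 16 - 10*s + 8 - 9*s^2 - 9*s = -9*s^2 - 19*s + 24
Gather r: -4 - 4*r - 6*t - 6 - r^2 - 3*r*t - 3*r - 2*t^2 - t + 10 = -r^2 + r*(-3*t - 7) - 2*t^2 - 7*t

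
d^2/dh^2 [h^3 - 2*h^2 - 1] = 6*h - 4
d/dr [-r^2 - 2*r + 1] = -2*r - 2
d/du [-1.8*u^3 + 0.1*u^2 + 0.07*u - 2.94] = -5.4*u^2 + 0.2*u + 0.07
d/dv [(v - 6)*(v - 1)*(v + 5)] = 3*v^2 - 4*v - 29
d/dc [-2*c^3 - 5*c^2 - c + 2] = -6*c^2 - 10*c - 1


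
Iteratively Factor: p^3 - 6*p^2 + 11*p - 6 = (p - 3)*(p^2 - 3*p + 2) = (p - 3)*(p - 1)*(p - 2)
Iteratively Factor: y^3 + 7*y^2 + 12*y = (y)*(y^2 + 7*y + 12) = y*(y + 4)*(y + 3)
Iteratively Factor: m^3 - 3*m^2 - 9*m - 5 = (m + 1)*(m^2 - 4*m - 5) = (m - 5)*(m + 1)*(m + 1)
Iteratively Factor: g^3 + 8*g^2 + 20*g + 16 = (g + 2)*(g^2 + 6*g + 8) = (g + 2)*(g + 4)*(g + 2)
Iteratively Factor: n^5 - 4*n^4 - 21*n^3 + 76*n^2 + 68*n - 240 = (n - 3)*(n^4 - n^3 - 24*n^2 + 4*n + 80) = (n - 3)*(n + 2)*(n^3 - 3*n^2 - 18*n + 40) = (n - 3)*(n - 2)*(n + 2)*(n^2 - n - 20) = (n - 3)*(n - 2)*(n + 2)*(n + 4)*(n - 5)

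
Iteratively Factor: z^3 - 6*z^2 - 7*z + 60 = (z + 3)*(z^2 - 9*z + 20) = (z - 5)*(z + 3)*(z - 4)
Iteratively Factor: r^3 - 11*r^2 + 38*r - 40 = (r - 4)*(r^2 - 7*r + 10) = (r - 5)*(r - 4)*(r - 2)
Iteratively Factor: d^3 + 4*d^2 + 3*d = (d + 1)*(d^2 + 3*d) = d*(d + 1)*(d + 3)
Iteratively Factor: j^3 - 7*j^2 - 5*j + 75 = (j - 5)*(j^2 - 2*j - 15) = (j - 5)^2*(j + 3)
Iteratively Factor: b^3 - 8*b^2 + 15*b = (b)*(b^2 - 8*b + 15) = b*(b - 5)*(b - 3)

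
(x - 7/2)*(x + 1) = x^2 - 5*x/2 - 7/2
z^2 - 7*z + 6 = (z - 6)*(z - 1)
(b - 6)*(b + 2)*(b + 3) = b^3 - b^2 - 24*b - 36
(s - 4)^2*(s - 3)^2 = s^4 - 14*s^3 + 73*s^2 - 168*s + 144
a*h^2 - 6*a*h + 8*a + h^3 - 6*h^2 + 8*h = (a + h)*(h - 4)*(h - 2)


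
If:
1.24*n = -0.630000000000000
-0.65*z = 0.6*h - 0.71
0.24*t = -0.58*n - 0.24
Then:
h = 1.18333333333333 - 1.08333333333333*z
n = -0.51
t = 0.23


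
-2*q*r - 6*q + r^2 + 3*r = (-2*q + r)*(r + 3)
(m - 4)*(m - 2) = m^2 - 6*m + 8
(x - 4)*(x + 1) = x^2 - 3*x - 4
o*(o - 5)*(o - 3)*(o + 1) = o^4 - 7*o^3 + 7*o^2 + 15*o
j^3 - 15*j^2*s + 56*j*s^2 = j*(j - 8*s)*(j - 7*s)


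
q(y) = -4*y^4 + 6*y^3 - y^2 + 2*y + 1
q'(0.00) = 2.00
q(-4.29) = -1854.55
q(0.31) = 1.67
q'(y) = -16*y^3 + 18*y^2 - 2*y + 2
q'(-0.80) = 23.31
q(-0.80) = -5.95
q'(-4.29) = 1605.11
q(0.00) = 1.00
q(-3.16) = -603.48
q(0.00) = 1.00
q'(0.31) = 2.63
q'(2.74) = -197.48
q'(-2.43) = 342.73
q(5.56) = -2810.12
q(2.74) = -103.06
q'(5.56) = -2202.75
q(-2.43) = -235.33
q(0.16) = 1.32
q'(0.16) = 2.08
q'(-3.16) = 692.93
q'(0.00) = 2.00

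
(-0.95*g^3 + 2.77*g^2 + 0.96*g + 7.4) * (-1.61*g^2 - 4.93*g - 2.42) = 1.5295*g^5 + 0.223799999999999*g^4 - 12.9027*g^3 - 23.3502*g^2 - 38.8052*g - 17.908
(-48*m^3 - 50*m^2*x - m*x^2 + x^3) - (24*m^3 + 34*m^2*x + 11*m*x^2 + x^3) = -72*m^3 - 84*m^2*x - 12*m*x^2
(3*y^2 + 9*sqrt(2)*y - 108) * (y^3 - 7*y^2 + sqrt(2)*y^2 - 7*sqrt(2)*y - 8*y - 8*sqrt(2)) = 3*y^5 - 21*y^4 + 12*sqrt(2)*y^4 - 84*sqrt(2)*y^3 - 114*y^3 - 204*sqrt(2)*y^2 + 630*y^2 + 720*y + 756*sqrt(2)*y + 864*sqrt(2)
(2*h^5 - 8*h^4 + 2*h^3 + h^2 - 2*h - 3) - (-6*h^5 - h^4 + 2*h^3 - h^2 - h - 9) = 8*h^5 - 7*h^4 + 2*h^2 - h + 6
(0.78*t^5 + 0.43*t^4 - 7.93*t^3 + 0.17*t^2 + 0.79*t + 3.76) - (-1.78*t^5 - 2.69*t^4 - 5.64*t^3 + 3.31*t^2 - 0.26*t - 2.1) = 2.56*t^5 + 3.12*t^4 - 2.29*t^3 - 3.14*t^2 + 1.05*t + 5.86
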